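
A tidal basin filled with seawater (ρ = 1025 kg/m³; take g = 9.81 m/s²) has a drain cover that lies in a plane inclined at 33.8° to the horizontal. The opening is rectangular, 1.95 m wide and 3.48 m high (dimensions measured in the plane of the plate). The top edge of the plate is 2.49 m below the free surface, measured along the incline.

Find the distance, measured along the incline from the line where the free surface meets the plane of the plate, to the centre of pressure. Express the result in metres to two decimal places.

y_p = 4.47 m

γ = ρg = 1025 × 9.81 / 1000 = 10.05525 kN/m³.
Let θ = 33.8° be the plate's angle to the horizontal; measure y along the incline from where the plane meets the free surface. Vertical depth h = y·sinθ with sinθ = 0.556296.
The centroid lies 3.48/2 = 1.74 m below the top edge, so y_c = 2.49 + 1.74 = 4.23 m and h_c = 4.23 × 0.556296 = 2.35313 m.
A = 1.95 × 3.48 = 6.786 m².
Resultant F = γ·h_c·A = 10.05525 × 2.35313 × 6.786 = 160.566 kN.
I_c = b·h³/12 = 1.95 × 3.48³/12 = 6.84843 m⁴.
Centre of pressure: y_p = y_c + I_c/(y_c·A) = 4.23 + 6.84843/(4.23 × 6.786) = 4.23 + 0.238582 = 4.46858 m along the plane.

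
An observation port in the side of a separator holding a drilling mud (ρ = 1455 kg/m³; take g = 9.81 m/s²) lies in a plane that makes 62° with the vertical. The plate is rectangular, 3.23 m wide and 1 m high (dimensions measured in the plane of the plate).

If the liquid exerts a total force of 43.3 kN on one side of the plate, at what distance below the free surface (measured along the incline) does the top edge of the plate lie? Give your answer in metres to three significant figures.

γ = ρg = 1455 × 9.81 / 1000 = 14.27355 kN/m³.
A = 3.23 × 1 = 3.23 m².
From F = γ·h_c·A, the centroid depth is h_c = 43.3/(14.27355 × 3.23) = 0.93919 m.
The plate makes 62° with the vertical, i.e. θ = 90° − 62° = 28° to the horizontal. Measuring y along the incline from the free-surface line, vertical depth h = y·sinθ with sinθ = 0.469472.
Along the incline, y_c = h_c/sinθ = 0.93919/0.469472 = 2.00052 m.
The centroid lies 1/2 = 0.5 m below the top edge, so the top edge sits at y_top = 2.00052 − 0.5 = 1.50052 m along the incline.

y_top ≈ 1.50 m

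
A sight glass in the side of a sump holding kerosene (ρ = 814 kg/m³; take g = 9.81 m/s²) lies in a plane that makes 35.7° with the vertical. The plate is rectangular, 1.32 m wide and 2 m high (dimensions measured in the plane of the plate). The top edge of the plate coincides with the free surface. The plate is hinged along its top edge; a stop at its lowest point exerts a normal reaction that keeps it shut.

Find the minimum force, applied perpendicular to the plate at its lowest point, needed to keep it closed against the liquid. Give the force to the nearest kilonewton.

γ = ρg = 814 × 9.81 / 1000 = 7.98534 kN/m³.
The plate makes 35.7° with the vertical, i.e. θ = 90° − 35.7° = 54.3° to the horizontal. Measuring y along the incline from the free-surface line, vertical depth h = y·sinθ with sinθ = 0.812084.
The centroid lies 2/2 = 1 m below the top edge, so y_c = 1 m and h_c = 1 × 0.812084 = 0.812084 m.
A = 1.32 × 2 = 2.64 m².
Resultant F = γ·h_c·A = 7.98534 × 0.812084 × 2.64 = 17.1198 kN.
I_c = b·h³/12 = 1.32 × 2³/12 = 0.88 m⁴.
Centre of pressure: y_p = y_c + I_c/(y_c·A) = 1 + 0.88/(1 × 2.64) = 1 + 0.333333 = 1.33333 m along the plane.
The resultant acts 1 + 0.333333 = 1.33333 m (along the plate) below the hinge at the top edge, so the moment about the hinge is M = F × 1.33333 = 17.1198 × 1.33333 = 22.8263 kN·m.
A normal force at the bottom, 2 m from the hinge, must supply this moment: P = 22.8263/2 = 11.4131 kN.

P ≈ 11 kN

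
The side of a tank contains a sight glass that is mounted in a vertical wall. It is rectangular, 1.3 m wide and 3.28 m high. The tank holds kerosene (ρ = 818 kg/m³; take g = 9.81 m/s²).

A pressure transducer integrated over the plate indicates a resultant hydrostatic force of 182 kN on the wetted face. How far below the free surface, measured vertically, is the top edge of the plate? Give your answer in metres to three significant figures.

d_top ≈ 3.68 m

γ = ρg = 818 × 9.81 / 1000 = 8.02458 kN/m³.
A = 1.3 × 3.28 = 4.264 m².
From F = γ·h_c·A, the centroid depth is h_c = 182/(8.02458 × 4.264) = 5.31902 m.
The centroid lies 3.28/2 = 1.64 m below the top edge, so the top edge sits at h_top = 5.31902 − 1.64 = 3.67902 m below the surface.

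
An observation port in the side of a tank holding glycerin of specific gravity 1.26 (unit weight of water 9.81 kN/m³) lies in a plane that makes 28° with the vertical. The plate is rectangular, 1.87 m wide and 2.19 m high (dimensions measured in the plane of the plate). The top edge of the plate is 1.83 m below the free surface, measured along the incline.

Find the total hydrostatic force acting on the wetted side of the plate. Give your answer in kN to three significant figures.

γ = 1.26 × 9.81 = 12.3606 kN/m³.
The plate makes 28° with the vertical, i.e. θ = 90° − 28° = 62° to the horizontal. Measuring y along the incline from the free-surface line, vertical depth h = y·sinθ with sinθ = 0.882948.
The centroid lies 2.19/2 = 1.095 m below the top edge, so y_c = 1.83 + 1.095 = 2.925 m and h_c = 2.925 × 0.882948 = 2.58262 m.
A = 1.87 × 2.19 = 4.0953 m².
Resultant F = γ·h_c·A = 12.3606 × 2.58262 × 4.0953 = 130.733 kN.

F ≈ 131 kN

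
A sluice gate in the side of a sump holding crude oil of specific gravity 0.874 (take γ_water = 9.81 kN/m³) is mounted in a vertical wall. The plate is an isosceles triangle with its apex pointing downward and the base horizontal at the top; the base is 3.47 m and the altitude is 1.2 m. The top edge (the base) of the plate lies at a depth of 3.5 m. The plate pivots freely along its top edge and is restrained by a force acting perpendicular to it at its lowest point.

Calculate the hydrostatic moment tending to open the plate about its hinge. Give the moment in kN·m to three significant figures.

γ = 0.874 × 9.81 = 8.57394 kN/m³.
With the apex down, the centroid sits h/3 = 1.2/3 = 0.4 m below the base (the top edge), so the centroid depth is h_c = 3.5 + 0.4 = 3.9 m.
A = ½ × 3.47 × 1.2 = 2.082 m².
Resultant F = γ·h_c·A = 8.57394 × 3.9 × 2.082 = 69.6187 kN.
I_c = b·h³/36 = 3.47 × 1.2³/36 = 0.16656 m⁴.
Centre of pressure: y_p = y_c + I_c/(y_c·A) = 3.9 + 0.16656/(3.9 × 2.082) = 3.9 + 0.0205128 = 3.92051 m along the plane.
The resultant acts 0.4 + 0.0205128 = 0.420513 m (along the plate) below the hinge at the top edge, so the moment about the hinge is M = F × 0.420513 = 69.6187 × 0.420513 = 29.2756 kN·m.

M ≈ 29.3 kN·m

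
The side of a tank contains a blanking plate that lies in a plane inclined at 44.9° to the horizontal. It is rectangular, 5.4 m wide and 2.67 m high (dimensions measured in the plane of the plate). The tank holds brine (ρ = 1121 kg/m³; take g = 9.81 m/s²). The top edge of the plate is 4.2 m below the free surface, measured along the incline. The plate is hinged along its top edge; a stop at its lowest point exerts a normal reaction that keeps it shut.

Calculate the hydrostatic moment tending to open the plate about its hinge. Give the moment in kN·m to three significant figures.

γ = ρg = 1121 × 9.81 / 1000 = 10.99701 kN/m³.
Let θ = 44.9° be the plate's angle to the horizontal; measure y along the incline from where the plane meets the free surface. Vertical depth h = y·sinθ with sinθ = 0.705872.
The centroid lies 2.67/2 = 1.335 m below the top edge, so y_c = 4.2 + 1.335 = 5.535 m and h_c = 5.535 × 0.705872 = 3.907 m.
A = 5.4 × 2.67 = 14.418 m².
Resultant F = γ·h_c·A = 10.99701 × 3.907 × 14.418 = 619.474 kN.
I_c = b·h³/12 = 5.4 × 2.67³/12 = 8.56537 m⁴.
Centre of pressure: y_p = y_c + I_c/(y_c·A) = 5.535 + 8.56537/(5.535 × 14.418) = 5.535 + 0.107331 = 5.64233 m along the plane.
The resultant acts 1.335 + 0.107331 = 1.44233 m (along the plate) below the hinge at the top edge, so the moment about the hinge is M = F × 1.44233 = 619.474 × 1.44233 = 893.486 kN·m.

M ≈ 893 kN·m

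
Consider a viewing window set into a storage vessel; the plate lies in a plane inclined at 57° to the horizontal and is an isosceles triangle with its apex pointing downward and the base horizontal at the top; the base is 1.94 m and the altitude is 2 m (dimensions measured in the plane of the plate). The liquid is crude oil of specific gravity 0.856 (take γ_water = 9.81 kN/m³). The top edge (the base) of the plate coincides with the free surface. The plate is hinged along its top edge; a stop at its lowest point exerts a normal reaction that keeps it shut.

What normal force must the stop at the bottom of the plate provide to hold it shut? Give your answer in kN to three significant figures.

P ≈ 4.55 kN

γ = 0.856 × 9.81 = 8.39736 kN/m³.
Let θ = 57° be the plate's angle to the horizontal; measure y along the incline from where the plane meets the free surface. Vertical depth h = y·sinθ with sinθ = 0.838671.
With the apex down, the centroid sits h/3 = 2/3 = 0.666667 m below the base (the top edge), so y_c = 0.666667 m and h_c = 0.666667 × 0.838671 = 0.559114 m.
A = ½ × 1.94 × 2 = 1.94 m².
Resultant F = γ·h_c·A = 8.39736 × 0.559114 × 1.94 = 9.10846 kN.
I_c = b·h³/36 = 1.94 × 2³/36 = 0.431111 m⁴.
Centre of pressure: y_p = y_c + I_c/(y_c·A) = 0.666667 + 0.431111/(0.666667 × 1.94) = 0.666667 + 0.333333 = 1 m along the plane.
The resultant acts 0.666667 + 0.333333 = 1 m (along the plate) below the hinge at the top edge, so the moment about the hinge is M = F × 1 = 9.10846 × 1 = 9.10846 kN·m.
A normal force at the bottom, 2 m from the hinge, must supply this moment: P = 9.10846/2 = 4.55423 kN.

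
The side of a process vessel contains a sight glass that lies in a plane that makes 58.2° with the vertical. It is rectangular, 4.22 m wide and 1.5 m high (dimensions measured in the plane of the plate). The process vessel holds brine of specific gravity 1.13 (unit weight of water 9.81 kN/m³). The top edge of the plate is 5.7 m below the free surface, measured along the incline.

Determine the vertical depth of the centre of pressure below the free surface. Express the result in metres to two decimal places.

γ = 1.13 × 9.81 = 11.0853 kN/m³.
The plate makes 58.2° with the vertical, i.e. θ = 90° − 58.2° = 31.8° to the horizontal. Measuring y along the incline from the free-surface line, vertical depth h = y·sinθ with sinθ = 0.526956.
The centroid lies 1.5/2 = 0.75 m below the top edge, so y_c = 5.7 + 0.75 = 6.45 m and h_c = 6.45 × 0.526956 = 3.39887 m.
A = 4.22 × 1.5 = 6.33 m².
Resultant F = γ·h_c·A = 11.0853 × 3.39887 × 6.33 = 238.499 kN.
I_c = b·h³/12 = 4.22 × 1.5³/12 = 1.18687 m⁴.
Centre of pressure: y_p = y_c + I_c/(y_c·A) = 6.45 + 1.18687/(6.45 × 6.33) = 6.45 + 0.0290696 = 6.47907 m along the plane.
Vertically, h_p = y_p·sinθ = 6.47907 × 0.526956 = 3.41418 m.

h_p = 3.41 m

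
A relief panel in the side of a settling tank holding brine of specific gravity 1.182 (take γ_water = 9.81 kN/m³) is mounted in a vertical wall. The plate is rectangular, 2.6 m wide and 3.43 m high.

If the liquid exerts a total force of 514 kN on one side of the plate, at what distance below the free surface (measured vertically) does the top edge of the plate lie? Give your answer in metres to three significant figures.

γ = 1.182 × 9.81 = 11.59542 kN/m³.
A = 2.6 × 3.43 = 8.918 m².
From F = γ·h_c·A, the centroid depth is h_c = 514/(11.59542 × 8.918) = 4.9706 m.
The centroid lies 3.43/2 = 1.715 m below the top edge, so the top edge sits at h_top = 4.9706 − 1.715 = 3.2556 m below the surface.

d_top ≈ 3.26 m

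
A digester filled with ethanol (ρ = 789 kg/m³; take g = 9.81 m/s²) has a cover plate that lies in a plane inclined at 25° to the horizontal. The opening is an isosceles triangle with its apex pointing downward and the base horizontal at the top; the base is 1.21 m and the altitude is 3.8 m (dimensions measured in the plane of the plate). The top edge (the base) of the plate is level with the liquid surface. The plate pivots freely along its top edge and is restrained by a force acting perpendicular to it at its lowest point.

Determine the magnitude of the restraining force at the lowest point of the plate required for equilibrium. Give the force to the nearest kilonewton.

γ = ρg = 789 × 9.81 / 1000 = 7.74009 kN/m³.
Let θ = 25° be the plate's angle to the horizontal; measure y along the incline from where the plane meets the free surface. Vertical depth h = y·sinθ with sinθ = 0.422618.
With the apex down, the centroid sits h/3 = 3.8/3 = 1.26667 m below the base (the top edge), so y_c = 1.26667 m and h_c = 1.26667 × 0.422618 = 0.535318 m.
A = ½ × 1.21 × 3.8 = 2.299 m².
Resultant F = γ·h_c·A = 7.74009 × 0.535318 × 2.299 = 9.5257 kN.
I_c = b·h³/36 = 1.21 × 3.8³/36 = 1.84431 m⁴.
Centre of pressure: y_p = y_c + I_c/(y_c·A) = 1.26667 + 1.84431/(1.26667 × 2.299) = 1.26667 + 0.633332 = 1.9 m along the plane.
The resultant acts 1.26667 + 0.633332 = 1.9 m (along the plate) below the hinge at the top edge, so the moment about the hinge is M = F × 1.9 = 9.5257 × 1.9 = 18.0988 kN·m.
A normal force at the bottom, 3.8 m from the hinge, must supply this moment: P = 18.0988/3.8 = 4.76284 kN.

P ≈ 5 kN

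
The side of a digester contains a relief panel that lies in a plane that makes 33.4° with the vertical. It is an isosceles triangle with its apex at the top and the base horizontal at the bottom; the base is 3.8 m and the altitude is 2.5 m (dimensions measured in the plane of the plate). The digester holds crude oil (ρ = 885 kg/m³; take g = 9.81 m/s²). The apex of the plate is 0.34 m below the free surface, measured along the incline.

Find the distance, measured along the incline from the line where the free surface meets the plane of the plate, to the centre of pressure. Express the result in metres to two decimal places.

γ = ρg = 885 × 9.81 / 1000 = 8.68185 kN/m³.
The plate makes 33.4° with the vertical, i.e. θ = 90° − 33.4° = 56.6° to the horizontal. Measuring y along the incline from the free-surface line, vertical depth h = y·sinθ with sinθ = 0.834848.
With the apex up, the centroid sits 2h/3 = 2 × 2.5/3 = 1.66667 m below the apex, so y_c = 0.34 + 1.66667 = 2.00667 m and h_c = 2.00667 × 0.834848 = 1.67526 m.
A = ½ × 3.8 × 2.5 = 4.75 m².
Resultant F = γ·h_c·A = 8.68185 × 1.67526 × 4.75 = 69.0857 kN.
I_c = b·h³/36 = 3.8 × 2.5³/36 = 1.64931 m⁴.
Centre of pressure: y_p = y_c + I_c/(y_c·A) = 2.00667 + 1.64931/(2.00667 × 4.75) = 2.00667 + 0.173035 = 2.17971 m along the plane.

y_p = 2.18 m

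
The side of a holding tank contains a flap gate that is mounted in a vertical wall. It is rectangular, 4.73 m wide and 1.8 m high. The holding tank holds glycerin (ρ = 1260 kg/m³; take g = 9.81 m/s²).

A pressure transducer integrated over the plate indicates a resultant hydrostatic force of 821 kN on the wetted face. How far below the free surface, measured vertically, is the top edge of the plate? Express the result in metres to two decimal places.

γ = ρg = 1260 × 9.81 / 1000 = 12.3606 kN/m³.
A = 4.73 × 1.8 = 8.514 m².
From F = γ·h_c·A, the centroid depth is h_c = 821/(12.3606 × 8.514) = 7.80135 m.
The centroid lies 1.8/2 = 0.9 m below the top edge, so the top edge sits at h_top = 7.80135 − 0.9 = 6.90135 m below the surface.

d_top ≈ 6.90 m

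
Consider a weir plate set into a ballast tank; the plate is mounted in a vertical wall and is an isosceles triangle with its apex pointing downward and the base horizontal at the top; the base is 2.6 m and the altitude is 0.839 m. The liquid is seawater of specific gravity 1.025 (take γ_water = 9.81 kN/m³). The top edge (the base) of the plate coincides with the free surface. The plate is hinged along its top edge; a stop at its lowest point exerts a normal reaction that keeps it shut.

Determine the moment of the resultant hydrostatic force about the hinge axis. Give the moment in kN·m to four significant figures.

M ≈ 1.287 kN·m

γ = 1.025 × 9.81 = 10.05525 kN/m³.
With the apex down, the centroid sits h/3 = 0.839/3 = 0.279667 m below the base (the top edge), so the centroid depth is h_c = 0.279667 m.
A = ½ × 2.6 × 0.839 = 1.0907 m².
Resultant F = γ·h_c·A = 10.05525 × 0.279667 × 1.0907 = 3.06718 kN.
I_c = b·h³/36 = 2.6 × 0.839³/36 = 0.0426537 m⁴.
Centre of pressure: y_p = y_c + I_c/(y_c·A) = 0.279667 + 0.0426537/(0.279667 × 1.0907) = 0.279667 + 0.139833 = 0.4195 m along the plane.
The resultant acts 0.279667 + 0.139833 = 0.4195 m (along the plate) below the hinge at the top edge, so the moment about the hinge is M = F × 0.4195 = 3.06718 × 0.4195 = 1.28668 kN·m.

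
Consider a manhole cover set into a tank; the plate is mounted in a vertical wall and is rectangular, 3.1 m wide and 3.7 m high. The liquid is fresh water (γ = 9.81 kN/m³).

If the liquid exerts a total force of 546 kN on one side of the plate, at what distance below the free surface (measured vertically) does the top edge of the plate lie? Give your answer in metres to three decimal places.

γ = 9.81 kN/m³.
A = 3.1 × 3.7 = 11.47 m².
From F = γ·h_c·A, the centroid depth is h_c = 546/(9.81 × 11.47) = 4.85244 m.
The centroid lies 3.7/2 = 1.85 m below the top edge, so the top edge sits at h_top = 4.85244 − 1.85 = 3.00244 m below the surface.

d_top ≈ 3.002 m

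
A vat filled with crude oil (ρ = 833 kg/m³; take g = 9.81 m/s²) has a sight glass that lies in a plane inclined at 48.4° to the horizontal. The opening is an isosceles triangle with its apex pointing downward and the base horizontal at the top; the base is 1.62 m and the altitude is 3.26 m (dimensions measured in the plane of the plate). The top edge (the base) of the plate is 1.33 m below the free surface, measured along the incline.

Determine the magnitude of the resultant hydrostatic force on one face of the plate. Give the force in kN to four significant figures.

γ = ρg = 833 × 9.81 / 1000 = 8.17173 kN/m³.
Let θ = 48.4° be the plate's angle to the horizontal; measure y along the incline from where the plane meets the free surface. Vertical depth h = y·sinθ with sinθ = 0.747798.
With the apex down, the centroid sits h/3 = 3.26/3 = 1.08667 m below the base (the top edge), so y_c = 1.33 + 1.08667 = 2.41667 m and h_c = 2.41667 × 0.747798 = 1.80718 m.
A = ½ × 1.62 × 3.26 = 2.6406 m².
Resultant F = γ·h_c·A = 8.17173 × 1.80718 × 2.6406 = 38.9958 kN.

F ≈ 39.00 kN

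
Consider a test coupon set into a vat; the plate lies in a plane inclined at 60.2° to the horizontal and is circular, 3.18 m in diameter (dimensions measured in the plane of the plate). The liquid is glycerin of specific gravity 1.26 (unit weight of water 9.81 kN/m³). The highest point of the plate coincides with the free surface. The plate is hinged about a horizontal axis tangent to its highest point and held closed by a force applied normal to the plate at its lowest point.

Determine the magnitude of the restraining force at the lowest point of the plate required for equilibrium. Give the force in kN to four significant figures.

γ = 1.26 × 9.81 = 12.3606 kN/m³.
Let θ = 60.2° be the plate's angle to the horizontal; measure y along the incline from where the plane meets the free surface. Vertical depth h = y·sinθ with sinθ = 0.867765.
The centroid is at the centre, 1.59 m below the top of the plate, so y_c = 1.59 m and h_c = 1.59 × 0.867765 = 1.37975 m.
A = π(1.59)² = 7.94226 m².
Resultant F = γ·h_c·A = 12.3606 × 1.37975 × 7.94226 = 135.452 kN.
I_c = πr⁴/4 = π × 1.59⁴/4 = 5.01971 m⁴.
Centre of pressure: y_p = y_c + I_c/(y_c·A) = 1.59 + 5.01971/(1.59 × 7.94226) = 1.59 + 0.3975 = 1.9875 m along the plane.
The resultant acts 1.59 + 0.3975 = 1.9875 m (along the plate) below the hinge at the top edge, so the moment about the hinge is M = F × 1.9875 = 135.452 × 1.9875 = 269.211 kN·m.
A normal force at the bottom, 3.18 m from the hinge, must supply this moment: P = 269.211/3.18 = 84.6575 kN.

P ≈ 84.66 kN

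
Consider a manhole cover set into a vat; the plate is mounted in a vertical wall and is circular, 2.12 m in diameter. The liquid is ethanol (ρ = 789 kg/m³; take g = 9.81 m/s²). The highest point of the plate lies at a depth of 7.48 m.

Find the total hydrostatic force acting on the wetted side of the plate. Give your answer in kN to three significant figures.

F ≈ 233 kN

γ = ρg = 789 × 9.81 / 1000 = 7.74009 kN/m³.
The centroid is at the centre, 1.06 m below the top of the plate, so the centroid depth is h_c = 7.48 + 1.06 = 8.54 m.
A = π(1.06)² = 3.52989 m².
Resultant F = γ·h_c·A = 7.74009 × 8.54 × 3.52989 = 233.327 kN.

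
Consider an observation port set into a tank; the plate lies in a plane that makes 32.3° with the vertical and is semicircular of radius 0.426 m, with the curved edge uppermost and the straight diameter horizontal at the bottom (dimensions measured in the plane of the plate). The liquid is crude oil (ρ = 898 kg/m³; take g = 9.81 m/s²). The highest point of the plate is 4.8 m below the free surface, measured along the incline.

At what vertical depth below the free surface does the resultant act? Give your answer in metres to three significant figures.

γ = ρg = 898 × 9.81 / 1000 = 8.80938 kN/m³.
The plate makes 32.3° with the vertical, i.e. θ = 90° − 32.3° = 57.7° to the horizontal. Measuring y along the incline from the free-surface line, vertical depth h = y·sinθ with sinθ = 0.845262.
The centroid lies 4r/(3π) = 0.1808 m above the diameter, so r − 4r/(3π) = 0.426 − 0.1808 = 0.2452 m below the topmost point, so y_c = 4.8 + 0.2452 = 5.0452 m and h_c = 5.0452 × 0.845262 = 4.26452 m.
A = πr²/2 = π × 0.426²/2 = 0.285062 m².
Resultant F = γ·h_c·A = 8.80938 × 4.26452 × 0.285062 = 10.7091 kN.
I_c = (π/8 − 8/(9π))·r⁴ = 0.109757 × 0.426⁴ = 0.00361469 m⁴.
Centre of pressure: y_p = y_c + I_c/(y_c·A) = 5.0452 + 0.00361469/(5.0452 × 0.285062) = 5.0452 + 0.00251335 = 5.04771 m along the plane.
Vertically, h_p = y_p·sinθ = 5.04771 × 0.845262 = 4.26664 m.

h_p = 4.27 m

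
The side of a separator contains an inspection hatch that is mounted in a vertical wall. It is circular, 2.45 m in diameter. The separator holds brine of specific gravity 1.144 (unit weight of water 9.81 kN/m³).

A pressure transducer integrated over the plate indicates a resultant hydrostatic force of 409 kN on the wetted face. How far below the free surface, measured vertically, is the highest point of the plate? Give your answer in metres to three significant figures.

d_top ≈ 6.51 m

γ = 1.144 × 9.81 = 11.22264 kN/m³.
A = π(1.225)² = 4.71435 m².
From F = γ·h_c·A, the centroid depth is h_c = 409/(11.22264 × 4.71435) = 7.73048 m.
The centroid is at the centre, 1.225 m below the top of the plate, so the highest point sits at h_top = 7.73048 − 1.225 = 6.50548 m below the surface.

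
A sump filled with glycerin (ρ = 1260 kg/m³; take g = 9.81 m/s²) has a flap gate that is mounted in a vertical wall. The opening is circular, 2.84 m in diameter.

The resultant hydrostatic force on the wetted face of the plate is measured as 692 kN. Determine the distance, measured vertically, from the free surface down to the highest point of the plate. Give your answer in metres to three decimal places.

γ = ρg = 1260 × 9.81 / 1000 = 12.3606 kN/m³.
A = π(1.42)² = 6.33471 m².
From F = γ·h_c·A, the centroid depth is h_c = 692/(12.3606 × 6.33471) = 8.83771 m.
The centroid is at the centre, 1.42 m below the top of the plate, so the highest point sits at h_top = 8.83771 − 1.42 = 7.41771 m below the surface.

d_top ≈ 7.418 m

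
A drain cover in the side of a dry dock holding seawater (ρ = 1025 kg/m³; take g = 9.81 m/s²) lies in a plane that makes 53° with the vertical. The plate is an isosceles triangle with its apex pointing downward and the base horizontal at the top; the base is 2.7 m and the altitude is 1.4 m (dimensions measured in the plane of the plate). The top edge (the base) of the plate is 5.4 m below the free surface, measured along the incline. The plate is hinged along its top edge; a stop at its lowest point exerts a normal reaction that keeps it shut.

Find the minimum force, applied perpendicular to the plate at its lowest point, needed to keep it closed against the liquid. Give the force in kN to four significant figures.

P ≈ 23.26 kN

γ = ρg = 1025 × 9.81 / 1000 = 10.05525 kN/m³.
The plate makes 53° with the vertical, i.e. θ = 90° − 53° = 37° to the horizontal. Measuring y along the incline from the free-surface line, vertical depth h = y·sinθ with sinθ = 0.601815.
With the apex down, the centroid sits h/3 = 1.4/3 = 0.466667 m below the base (the top edge), so y_c = 5.4 + 0.466667 = 5.86667 m and h_c = 5.86667 × 0.601815 = 3.53065 m.
A = ½ × 2.7 × 1.4 = 1.89 m².
Resultant F = γ·h_c·A = 10.05525 × 3.53065 × 1.89 = 67.098 kN.
I_c = b·h³/36 = 2.7 × 1.4³/36 = 0.2058 m⁴.
Centre of pressure: y_p = y_c + I_c/(y_c·A) = 5.86667 + 0.2058/(5.86667 × 1.89) = 5.86667 + 0.0185606 = 5.88523 m along the plane.
The resultant acts 0.466667 + 0.0185606 = 0.485228 m (along the plate) below the hinge at the top edge, so the moment about the hinge is M = F × 0.485228 = 67.098 × 0.485228 = 32.5578 kN·m.
A normal force at the bottom, 1.4 m from the hinge, must supply this moment: P = 32.5578/1.4 = 23.2556 kN.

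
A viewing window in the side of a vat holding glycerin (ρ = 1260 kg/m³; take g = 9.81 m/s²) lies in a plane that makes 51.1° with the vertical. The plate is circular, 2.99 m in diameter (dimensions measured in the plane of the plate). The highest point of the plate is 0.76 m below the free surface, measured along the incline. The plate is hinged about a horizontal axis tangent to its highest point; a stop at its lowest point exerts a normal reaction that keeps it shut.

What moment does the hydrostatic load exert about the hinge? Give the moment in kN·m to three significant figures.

γ = ρg = 1260 × 9.81 / 1000 = 12.3606 kN/m³.
The plate makes 51.1° with the vertical, i.e. θ = 90° − 51.1° = 38.9° to the horizontal. Measuring y along the incline from the free-surface line, vertical depth h = y·sinθ with sinθ = 0.627963.
The centroid is at the centre, 1.495 m below the top of the plate, so y_c = 0.76 + 1.495 = 2.255 m and h_c = 2.255 × 0.627963 = 1.41606 m.
A = π(1.495)² = 7.02154 m².
Resultant F = γ·h_c·A = 12.3606 × 1.41606 × 7.02154 = 122.9 kN.
I_c = πr⁴/4 = π × 1.495⁴/4 = 3.92333 m⁴.
Centre of pressure: y_p = y_c + I_c/(y_c·A) = 2.255 + 3.92333/(2.255 × 7.02154) = 2.255 + 0.247786 = 2.50279 m along the plane.
The resultant acts 1.495 + 0.247786 = 1.74279 m (along the plate) below the hinge at the top edge, so the moment about the hinge is M = F × 1.74279 = 122.9 × 1.74279 = 214.189 kN·m.

M ≈ 214 kN·m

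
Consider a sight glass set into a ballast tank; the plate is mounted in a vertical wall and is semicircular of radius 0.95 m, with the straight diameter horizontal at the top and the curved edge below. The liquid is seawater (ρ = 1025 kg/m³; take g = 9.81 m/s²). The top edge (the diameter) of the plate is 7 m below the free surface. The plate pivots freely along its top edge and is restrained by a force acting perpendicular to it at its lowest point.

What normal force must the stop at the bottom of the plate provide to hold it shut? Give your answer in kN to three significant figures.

P ≈ 45.7 kN

γ = ρg = 1025 × 9.81 / 1000 = 10.05525 kN/m³.
The centroid of a semicircle lies 4r/(3π) = 0.403193 m from the diameter, here below the top edge, so the centroid depth is h_c = 7 + 0.403193 = 7.40319 m.
A = πr²/2 = π × 0.95²/2 = 1.41764 m².
Resultant F = γ·h_c·A = 10.05525 × 7.40319 × 1.41764 = 105.53 kN.
I_c = (π/8 − 8/(9π))·r⁴ = 0.109757 × 0.95⁴ = 0.0893978 m⁴.
Centre of pressure: y_p = y_c + I_c/(y_c·A) = 7.40319 + 0.0893978/(7.40319 × 1.41764) = 7.40319 + 0.00851809 = 7.41171 m along the plane.
The resultant acts 0.403193 + 0.00851809 = 0.411711 m (along the plate) below the hinge at the top edge, so the moment about the hinge is M = F × 0.411711 = 105.53 × 0.411711 = 43.4479 kN·m.
A normal force at the bottom, 0.95 m from the hinge, must supply this moment: P = 43.4479/0.95 = 45.7346 kN.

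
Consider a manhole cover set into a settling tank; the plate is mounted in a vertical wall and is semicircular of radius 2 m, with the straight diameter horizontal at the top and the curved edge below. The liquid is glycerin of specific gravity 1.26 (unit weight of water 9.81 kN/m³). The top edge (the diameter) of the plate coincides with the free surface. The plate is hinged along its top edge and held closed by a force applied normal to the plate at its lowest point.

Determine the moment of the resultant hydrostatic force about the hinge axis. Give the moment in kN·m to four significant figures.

γ = 1.26 × 9.81 = 12.3606 kN/m³.
The centroid of a semicircle lies 4r/(3π) = 0.848826 m from the diameter, here below the top edge, so the centroid depth is h_c = 0.848826 m.
A = πr²/2 = π × 2²/2 = 6.28319 m².
Resultant F = γ·h_c·A = 12.3606 × 0.848826 × 6.28319 = 65.9232 kN.
I_c = (π/8 − 8/(9π))·r⁴ = 0.109757 × 2⁴ = 1.75611 m⁴.
Centre of pressure: y_p = y_c + I_c/(y_c·A) = 0.848826 + 1.75611/(0.848826 × 6.28319) = 0.848826 + 0.329271 = 1.1781 m along the plane.
The resultant acts 0.848826 + 0.329271 = 1.1781 m (along the plate) below the hinge at the top edge, so the moment about the hinge is M = F × 1.1781 = 65.9232 × 1.1781 = 77.6641 kN·m.

M ≈ 77.66 kN·m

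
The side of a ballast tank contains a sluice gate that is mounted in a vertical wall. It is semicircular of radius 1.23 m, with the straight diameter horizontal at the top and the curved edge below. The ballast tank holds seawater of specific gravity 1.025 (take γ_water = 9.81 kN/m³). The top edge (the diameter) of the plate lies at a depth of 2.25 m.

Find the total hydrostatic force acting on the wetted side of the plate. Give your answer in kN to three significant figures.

γ = 1.025 × 9.81 = 10.05525 kN/m³.
The centroid of a semicircle lies 4r/(3π) = 0.522028 m from the diameter, here below the top edge, so the centroid depth is h_c = 2.25 + 0.522028 = 2.77203 m.
A = πr²/2 = π × 1.23²/2 = 2.37646 m².
Resultant F = γ·h_c·A = 10.05525 × 2.77203 × 2.37646 = 66.2402 kN.

F ≈ 66.2 kN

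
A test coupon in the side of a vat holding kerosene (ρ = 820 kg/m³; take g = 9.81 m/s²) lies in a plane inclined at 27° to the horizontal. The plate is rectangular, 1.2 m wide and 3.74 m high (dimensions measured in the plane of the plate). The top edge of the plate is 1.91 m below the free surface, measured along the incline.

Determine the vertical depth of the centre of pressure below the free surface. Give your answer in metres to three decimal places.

γ = ρg = 820 × 9.81 / 1000 = 8.0442 kN/m³.
Let θ = 27° be the plate's angle to the horizontal; measure y along the incline from where the plane meets the free surface. Vertical depth h = y·sinθ with sinθ = 0.453990.
The centroid lies 3.74/2 = 1.87 m below the top edge, so y_c = 1.91 + 1.87 = 3.78 m and h_c = 3.78 × 0.453990 = 1.71608 m.
A = 1.2 × 3.74 = 4.488 m².
Resultant F = γ·h_c·A = 8.0442 × 1.71608 × 4.488 = 61.9546 kN.
I_c = b·h³/12 = 1.2 × 3.74³/12 = 5.23136 m⁴.
Centre of pressure: y_p = y_c + I_c/(y_c·A) = 3.78 + 5.23136/(3.78 × 4.488) = 3.78 + 0.308368 = 4.08837 m along the plane.
Vertically, h_p = y_p·sinθ = 4.08837 × 0.453990 = 1.85608 m.

h_p = 1.856 m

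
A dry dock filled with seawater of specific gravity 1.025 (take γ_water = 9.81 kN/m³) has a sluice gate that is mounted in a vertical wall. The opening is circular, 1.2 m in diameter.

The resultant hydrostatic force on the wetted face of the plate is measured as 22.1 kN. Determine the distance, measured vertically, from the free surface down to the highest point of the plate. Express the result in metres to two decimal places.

γ = 1.025 × 9.81 = 10.05525 kN/m³.
A = π(0.6)² = 1.13097 m².
From F = γ·h_c·A, the centroid depth is h_c = 22.1/(10.05525 × 1.13097) = 1.94334 m.
The centroid is at the centre, 0.6 m below the top of the plate, so the highest point sits at h_top = 1.94334 − 0.6 = 1.34334 m below the surface.

d_top ≈ 1.34 m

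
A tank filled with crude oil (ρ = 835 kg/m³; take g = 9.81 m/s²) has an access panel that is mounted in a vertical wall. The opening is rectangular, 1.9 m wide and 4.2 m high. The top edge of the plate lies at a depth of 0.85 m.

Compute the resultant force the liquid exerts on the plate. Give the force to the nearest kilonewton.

γ = ρg = 835 × 9.81 / 1000 = 8.19135 kN/m³.
The centroid lies 4.2/2 = 2.1 m below the top edge, so the centroid depth is h_c = 0.85 + 2.1 = 2.95 m.
A = 1.9 × 4.2 = 7.98 m².
Resultant F = γ·h_c·A = 8.19135 × 2.95 × 7.98 = 192.833 kN.

F ≈ 193 kN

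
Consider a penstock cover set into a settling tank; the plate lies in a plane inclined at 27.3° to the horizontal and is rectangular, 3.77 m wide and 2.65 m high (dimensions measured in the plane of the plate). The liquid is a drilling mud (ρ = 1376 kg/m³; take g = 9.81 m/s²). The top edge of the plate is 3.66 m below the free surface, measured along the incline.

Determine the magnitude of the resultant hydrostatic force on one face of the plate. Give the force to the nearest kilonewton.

γ = ρg = 1376 × 9.81 / 1000 = 13.49856 kN/m³.
Let θ = 27.3° be the plate's angle to the horizontal; measure y along the incline from where the plane meets the free surface. Vertical depth h = y·sinθ with sinθ = 0.458650.
The centroid lies 2.65/2 = 1.325 m below the top edge, so y_c = 3.66 + 1.325 = 4.985 m and h_c = 4.985 × 0.458650 = 2.28637 m.
A = 3.77 × 2.65 = 9.9905 m².
Resultant F = γ·h_c·A = 13.49856 × 2.28637 × 9.9905 = 308.334 kN.

F ≈ 308 kN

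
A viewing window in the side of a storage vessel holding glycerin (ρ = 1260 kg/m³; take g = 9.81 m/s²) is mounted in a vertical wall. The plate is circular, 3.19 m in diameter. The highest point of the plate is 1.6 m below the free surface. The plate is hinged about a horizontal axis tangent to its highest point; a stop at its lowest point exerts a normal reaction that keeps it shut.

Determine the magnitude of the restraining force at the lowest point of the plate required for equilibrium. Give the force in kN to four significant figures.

P ≈ 177.5 kN

γ = ρg = 1260 × 9.81 / 1000 = 12.3606 kN/m³.
The centroid is at the centre, 1.595 m below the top of the plate, so the centroid depth is h_c = 1.6 + 1.595 = 3.195 m.
A = π(1.595)² = 7.99229 m².
Resultant F = γ·h_c·A = 12.3606 × 3.195 × 7.99229 = 315.632 kN.
I_c = πr⁴/4 = π × 1.595⁴/4 = 5.08315 m⁴.
Centre of pressure: y_p = y_c + I_c/(y_c·A) = 3.195 + 5.08315/(3.195 × 7.99229) = 3.195 + 0.199063 = 3.39406 m along the plane.
The resultant acts 1.595 + 0.199063 = 1.79406 m (along the plate) below the hinge at the top edge, so the moment about the hinge is M = F × 1.79406 = 315.632 × 1.79406 = 566.263 kN·m.
A normal force at the bottom, 3.19 m from the hinge, must supply this moment: P = 566.263/3.19 = 177.512 kN.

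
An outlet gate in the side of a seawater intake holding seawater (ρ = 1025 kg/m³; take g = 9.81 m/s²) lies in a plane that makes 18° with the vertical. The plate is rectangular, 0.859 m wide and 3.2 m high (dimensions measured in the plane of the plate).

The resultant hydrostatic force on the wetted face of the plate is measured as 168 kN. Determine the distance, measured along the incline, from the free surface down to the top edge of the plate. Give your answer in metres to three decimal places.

y_top ≈ 4.791 m

γ = ρg = 1025 × 9.81 / 1000 = 10.05525 kN/m³.
A = 0.859 × 3.2 = 2.7488 m².
From F = γ·h_c·A, the centroid depth is h_c = 168/(10.05525 × 2.7488) = 6.07818 m.
The plate makes 18° with the vertical, i.e. θ = 90° − 18° = 72° to the horizontal. Measuring y along the incline from the free-surface line, vertical depth h = y·sinθ with sinθ = 0.951057.
Along the incline, y_c = h_c/sinθ = 6.07818/0.951057 = 6.39097 m.
The centroid lies 3.2/2 = 1.6 m below the top edge, so the top edge sits at y_top = 6.39097 − 1.6 = 4.79097 m along the incline.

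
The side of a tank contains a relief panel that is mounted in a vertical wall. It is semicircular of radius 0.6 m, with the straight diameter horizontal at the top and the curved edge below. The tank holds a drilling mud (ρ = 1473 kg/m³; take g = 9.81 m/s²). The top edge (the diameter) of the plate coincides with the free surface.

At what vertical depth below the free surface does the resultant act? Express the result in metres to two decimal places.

h_p = 0.35 m

γ = ρg = 1473 × 9.81 / 1000 = 14.45013 kN/m³.
The centroid of a semicircle lies 4r/(3π) = 0.254648 m from the diameter, here below the top edge, so the centroid depth is h_c = 0.254648 m.
A = πr²/2 = π × 0.6²/2 = 0.565487 m².
Resultant F = γ·h_c·A = 14.45013 × 0.254648 × 0.565487 = 2.08082 kN.
I_c = (π/8 − 8/(9π))·r⁴ = 0.109757 × 0.6⁴ = 0.0142245 m⁴.
Centre of pressure: y_p = y_c + I_c/(y_c·A) = 0.254648 + 0.0142245/(0.254648 × 0.565487) = 0.254648 + 0.0987812 = 0.353429 m along the plane.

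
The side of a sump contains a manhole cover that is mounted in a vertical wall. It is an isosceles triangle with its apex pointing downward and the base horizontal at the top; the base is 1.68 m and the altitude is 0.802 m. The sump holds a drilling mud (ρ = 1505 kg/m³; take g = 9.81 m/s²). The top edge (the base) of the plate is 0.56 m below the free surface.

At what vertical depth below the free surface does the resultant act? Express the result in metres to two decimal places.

γ = ρg = 1505 × 9.81 / 1000 = 14.76405 kN/m³.
With the apex down, the centroid sits h/3 = 0.802/3 = 0.267333 m below the base (the top edge), so the centroid depth is h_c = 0.56 + 0.267333 = 0.827333 m.
A = ½ × 1.68 × 0.802 = 0.67368 m².
Resultant F = γ·h_c·A = 14.76405 × 0.827333 × 0.67368 = 8.22886 kN.
I_c = b·h³/36 = 1.68 × 0.802³/36 = 0.024073 m⁴.
Centre of pressure: y_p = y_c + I_c/(y_c·A) = 0.827333 + 0.024073/(0.827333 × 0.67368) = 0.827333 + 0.0431913 = 0.870524 m along the plane.

h_p = 0.87 m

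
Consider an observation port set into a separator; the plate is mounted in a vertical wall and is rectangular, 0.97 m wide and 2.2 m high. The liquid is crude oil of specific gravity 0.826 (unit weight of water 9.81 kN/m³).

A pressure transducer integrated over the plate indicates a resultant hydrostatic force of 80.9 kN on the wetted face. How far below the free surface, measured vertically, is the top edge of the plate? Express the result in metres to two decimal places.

γ = 0.826 × 9.81 = 8.10306 kN/m³.
A = 0.97 × 2.2 = 2.134 m².
From F = γ·h_c·A, the centroid depth is h_c = 80.9/(8.10306 × 2.134) = 4.67848 m.
The centroid lies 2.2/2 = 1.1 m below the top edge, so the top edge sits at h_top = 4.67848 − 1.1 = 3.57848 m below the surface.

d_top ≈ 3.58 m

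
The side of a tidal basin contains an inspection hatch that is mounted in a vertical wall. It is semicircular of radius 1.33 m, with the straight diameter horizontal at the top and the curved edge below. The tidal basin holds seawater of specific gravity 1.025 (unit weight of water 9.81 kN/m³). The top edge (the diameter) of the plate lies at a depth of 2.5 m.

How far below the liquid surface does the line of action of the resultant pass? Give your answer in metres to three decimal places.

γ = 1.025 × 9.81 = 10.05525 kN/m³.
The centroid of a semicircle lies 4r/(3π) = 0.56447 m from the diameter, here below the top edge, so the centroid depth is h_c = 2.5 + 0.56447 = 3.06447 m.
A = πr²/2 = π × 1.33²/2 = 2.77858 m².
Resultant F = γ·h_c·A = 10.05525 × 3.06447 × 2.77858 = 85.6192 kN.
I_c = (π/8 − 8/(9π))·r⁴ = 0.109757 × 1.33⁴ = 0.34343 m⁴.
Centre of pressure: y_p = y_c + I_c/(y_c·A) = 3.06447 + 0.34343/(3.06447 × 2.77858) = 3.06447 + 0.0403329 = 3.1048 m along the plane.

h_p = 3.105 m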